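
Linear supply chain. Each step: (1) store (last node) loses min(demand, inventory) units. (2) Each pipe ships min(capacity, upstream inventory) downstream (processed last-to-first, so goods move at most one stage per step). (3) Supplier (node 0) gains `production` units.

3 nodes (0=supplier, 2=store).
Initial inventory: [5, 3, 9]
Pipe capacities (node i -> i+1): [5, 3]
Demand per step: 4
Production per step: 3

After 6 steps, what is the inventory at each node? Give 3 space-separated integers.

Step 1: demand=4,sold=4 ship[1->2]=3 ship[0->1]=5 prod=3 -> inv=[3 5 8]
Step 2: demand=4,sold=4 ship[1->2]=3 ship[0->1]=3 prod=3 -> inv=[3 5 7]
Step 3: demand=4,sold=4 ship[1->2]=3 ship[0->1]=3 prod=3 -> inv=[3 5 6]
Step 4: demand=4,sold=4 ship[1->2]=3 ship[0->1]=3 prod=3 -> inv=[3 5 5]
Step 5: demand=4,sold=4 ship[1->2]=3 ship[0->1]=3 prod=3 -> inv=[3 5 4]
Step 6: demand=4,sold=4 ship[1->2]=3 ship[0->1]=3 prod=3 -> inv=[3 5 3]

3 5 3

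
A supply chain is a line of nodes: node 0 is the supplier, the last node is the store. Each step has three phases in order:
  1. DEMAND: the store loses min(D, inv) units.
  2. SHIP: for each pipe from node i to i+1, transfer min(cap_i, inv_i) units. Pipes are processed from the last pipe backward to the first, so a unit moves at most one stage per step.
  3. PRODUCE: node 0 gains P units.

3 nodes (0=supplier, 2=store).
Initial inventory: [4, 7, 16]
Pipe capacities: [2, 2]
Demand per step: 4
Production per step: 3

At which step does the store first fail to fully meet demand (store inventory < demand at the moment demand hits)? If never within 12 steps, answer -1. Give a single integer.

Step 1: demand=4,sold=4 ship[1->2]=2 ship[0->1]=2 prod=3 -> [5 7 14]
Step 2: demand=4,sold=4 ship[1->2]=2 ship[0->1]=2 prod=3 -> [6 7 12]
Step 3: demand=4,sold=4 ship[1->2]=2 ship[0->1]=2 prod=3 -> [7 7 10]
Step 4: demand=4,sold=4 ship[1->2]=2 ship[0->1]=2 prod=3 -> [8 7 8]
Step 5: demand=4,sold=4 ship[1->2]=2 ship[0->1]=2 prod=3 -> [9 7 6]
Step 6: demand=4,sold=4 ship[1->2]=2 ship[0->1]=2 prod=3 -> [10 7 4]
Step 7: demand=4,sold=4 ship[1->2]=2 ship[0->1]=2 prod=3 -> [11 7 2]
Step 8: demand=4,sold=2 ship[1->2]=2 ship[0->1]=2 prod=3 -> [12 7 2]
Step 9: demand=4,sold=2 ship[1->2]=2 ship[0->1]=2 prod=3 -> [13 7 2]
Step 10: demand=4,sold=2 ship[1->2]=2 ship[0->1]=2 prod=3 -> [14 7 2]
Step 11: demand=4,sold=2 ship[1->2]=2 ship[0->1]=2 prod=3 -> [15 7 2]
Step 12: demand=4,sold=2 ship[1->2]=2 ship[0->1]=2 prod=3 -> [16 7 2]
First stockout at step 8

8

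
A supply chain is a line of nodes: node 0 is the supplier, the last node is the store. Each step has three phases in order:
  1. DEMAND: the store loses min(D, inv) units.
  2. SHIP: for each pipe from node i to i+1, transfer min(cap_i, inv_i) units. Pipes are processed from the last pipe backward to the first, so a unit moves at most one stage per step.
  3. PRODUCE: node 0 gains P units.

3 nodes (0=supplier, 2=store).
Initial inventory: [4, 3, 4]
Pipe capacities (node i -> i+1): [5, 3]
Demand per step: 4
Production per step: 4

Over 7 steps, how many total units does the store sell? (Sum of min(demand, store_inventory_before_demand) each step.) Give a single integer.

Answer: 22

Derivation:
Step 1: sold=4 (running total=4) -> [4 4 3]
Step 2: sold=3 (running total=7) -> [4 5 3]
Step 3: sold=3 (running total=10) -> [4 6 3]
Step 4: sold=3 (running total=13) -> [4 7 3]
Step 5: sold=3 (running total=16) -> [4 8 3]
Step 6: sold=3 (running total=19) -> [4 9 3]
Step 7: sold=3 (running total=22) -> [4 10 3]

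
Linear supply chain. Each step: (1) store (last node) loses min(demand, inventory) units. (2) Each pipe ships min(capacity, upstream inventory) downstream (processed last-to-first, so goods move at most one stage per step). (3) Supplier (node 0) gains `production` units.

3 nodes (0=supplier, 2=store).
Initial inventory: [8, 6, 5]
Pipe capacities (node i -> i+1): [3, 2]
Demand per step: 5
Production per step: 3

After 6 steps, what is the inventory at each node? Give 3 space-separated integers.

Step 1: demand=5,sold=5 ship[1->2]=2 ship[0->1]=3 prod=3 -> inv=[8 7 2]
Step 2: demand=5,sold=2 ship[1->2]=2 ship[0->1]=3 prod=3 -> inv=[8 8 2]
Step 3: demand=5,sold=2 ship[1->2]=2 ship[0->1]=3 prod=3 -> inv=[8 9 2]
Step 4: demand=5,sold=2 ship[1->2]=2 ship[0->1]=3 prod=3 -> inv=[8 10 2]
Step 5: demand=5,sold=2 ship[1->2]=2 ship[0->1]=3 prod=3 -> inv=[8 11 2]
Step 6: demand=5,sold=2 ship[1->2]=2 ship[0->1]=3 prod=3 -> inv=[8 12 2]

8 12 2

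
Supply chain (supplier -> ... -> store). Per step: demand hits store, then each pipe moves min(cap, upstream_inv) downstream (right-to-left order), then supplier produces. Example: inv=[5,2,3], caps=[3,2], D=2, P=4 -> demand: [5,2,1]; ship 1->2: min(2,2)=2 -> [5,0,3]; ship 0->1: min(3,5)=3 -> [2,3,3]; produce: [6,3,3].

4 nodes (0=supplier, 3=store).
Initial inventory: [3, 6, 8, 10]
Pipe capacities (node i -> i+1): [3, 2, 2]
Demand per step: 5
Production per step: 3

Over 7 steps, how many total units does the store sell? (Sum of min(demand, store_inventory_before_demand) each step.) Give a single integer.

Step 1: sold=5 (running total=5) -> [3 7 8 7]
Step 2: sold=5 (running total=10) -> [3 8 8 4]
Step 3: sold=4 (running total=14) -> [3 9 8 2]
Step 4: sold=2 (running total=16) -> [3 10 8 2]
Step 5: sold=2 (running total=18) -> [3 11 8 2]
Step 6: sold=2 (running total=20) -> [3 12 8 2]
Step 7: sold=2 (running total=22) -> [3 13 8 2]

Answer: 22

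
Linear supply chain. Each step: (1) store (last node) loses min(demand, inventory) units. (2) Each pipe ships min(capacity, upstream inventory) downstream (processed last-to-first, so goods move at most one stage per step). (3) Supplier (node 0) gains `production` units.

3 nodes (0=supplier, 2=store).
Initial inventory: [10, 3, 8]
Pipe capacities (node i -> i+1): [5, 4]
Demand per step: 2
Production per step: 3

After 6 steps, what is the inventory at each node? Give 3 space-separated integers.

Step 1: demand=2,sold=2 ship[1->2]=3 ship[0->1]=5 prod=3 -> inv=[8 5 9]
Step 2: demand=2,sold=2 ship[1->2]=4 ship[0->1]=5 prod=3 -> inv=[6 6 11]
Step 3: demand=2,sold=2 ship[1->2]=4 ship[0->1]=5 prod=3 -> inv=[4 7 13]
Step 4: demand=2,sold=2 ship[1->2]=4 ship[0->1]=4 prod=3 -> inv=[3 7 15]
Step 5: demand=2,sold=2 ship[1->2]=4 ship[0->1]=3 prod=3 -> inv=[3 6 17]
Step 6: demand=2,sold=2 ship[1->2]=4 ship[0->1]=3 prod=3 -> inv=[3 5 19]

3 5 19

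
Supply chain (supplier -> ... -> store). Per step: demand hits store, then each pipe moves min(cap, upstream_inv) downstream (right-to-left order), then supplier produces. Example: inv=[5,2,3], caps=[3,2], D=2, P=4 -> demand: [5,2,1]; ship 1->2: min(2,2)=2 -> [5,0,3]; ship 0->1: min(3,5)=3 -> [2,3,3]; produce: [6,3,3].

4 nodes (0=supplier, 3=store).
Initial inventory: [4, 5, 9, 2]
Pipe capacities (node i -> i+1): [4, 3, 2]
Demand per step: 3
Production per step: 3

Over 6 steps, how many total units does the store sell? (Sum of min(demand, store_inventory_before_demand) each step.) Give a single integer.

Answer: 12

Derivation:
Step 1: sold=2 (running total=2) -> [3 6 10 2]
Step 2: sold=2 (running total=4) -> [3 6 11 2]
Step 3: sold=2 (running total=6) -> [3 6 12 2]
Step 4: sold=2 (running total=8) -> [3 6 13 2]
Step 5: sold=2 (running total=10) -> [3 6 14 2]
Step 6: sold=2 (running total=12) -> [3 6 15 2]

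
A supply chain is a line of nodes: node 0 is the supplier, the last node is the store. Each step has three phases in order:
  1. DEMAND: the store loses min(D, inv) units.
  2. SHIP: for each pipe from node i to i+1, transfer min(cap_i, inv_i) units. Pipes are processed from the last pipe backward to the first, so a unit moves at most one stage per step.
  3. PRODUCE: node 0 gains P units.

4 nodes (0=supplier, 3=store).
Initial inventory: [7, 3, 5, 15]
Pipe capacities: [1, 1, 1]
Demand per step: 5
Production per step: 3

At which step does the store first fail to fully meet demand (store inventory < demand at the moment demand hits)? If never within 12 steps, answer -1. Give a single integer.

Step 1: demand=5,sold=5 ship[2->3]=1 ship[1->2]=1 ship[0->1]=1 prod=3 -> [9 3 5 11]
Step 2: demand=5,sold=5 ship[2->3]=1 ship[1->2]=1 ship[0->1]=1 prod=3 -> [11 3 5 7]
Step 3: demand=5,sold=5 ship[2->3]=1 ship[1->2]=1 ship[0->1]=1 prod=3 -> [13 3 5 3]
Step 4: demand=5,sold=3 ship[2->3]=1 ship[1->2]=1 ship[0->1]=1 prod=3 -> [15 3 5 1]
Step 5: demand=5,sold=1 ship[2->3]=1 ship[1->2]=1 ship[0->1]=1 prod=3 -> [17 3 5 1]
Step 6: demand=5,sold=1 ship[2->3]=1 ship[1->2]=1 ship[0->1]=1 prod=3 -> [19 3 5 1]
Step 7: demand=5,sold=1 ship[2->3]=1 ship[1->2]=1 ship[0->1]=1 prod=3 -> [21 3 5 1]
Step 8: demand=5,sold=1 ship[2->3]=1 ship[1->2]=1 ship[0->1]=1 prod=3 -> [23 3 5 1]
Step 9: demand=5,sold=1 ship[2->3]=1 ship[1->2]=1 ship[0->1]=1 prod=3 -> [25 3 5 1]
Step 10: demand=5,sold=1 ship[2->3]=1 ship[1->2]=1 ship[0->1]=1 prod=3 -> [27 3 5 1]
Step 11: demand=5,sold=1 ship[2->3]=1 ship[1->2]=1 ship[0->1]=1 prod=3 -> [29 3 5 1]
Step 12: demand=5,sold=1 ship[2->3]=1 ship[1->2]=1 ship[0->1]=1 prod=3 -> [31 3 5 1]
First stockout at step 4

4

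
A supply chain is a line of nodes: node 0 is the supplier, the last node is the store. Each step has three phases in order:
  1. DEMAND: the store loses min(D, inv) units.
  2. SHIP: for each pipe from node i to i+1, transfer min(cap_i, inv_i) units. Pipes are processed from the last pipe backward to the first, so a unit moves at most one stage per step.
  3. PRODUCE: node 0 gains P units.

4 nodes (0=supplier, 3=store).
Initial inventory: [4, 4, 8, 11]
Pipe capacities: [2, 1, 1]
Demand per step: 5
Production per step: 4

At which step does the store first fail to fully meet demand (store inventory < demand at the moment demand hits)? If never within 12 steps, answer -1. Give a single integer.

Step 1: demand=5,sold=5 ship[2->3]=1 ship[1->2]=1 ship[0->1]=2 prod=4 -> [6 5 8 7]
Step 2: demand=5,sold=5 ship[2->3]=1 ship[1->2]=1 ship[0->1]=2 prod=4 -> [8 6 8 3]
Step 3: demand=5,sold=3 ship[2->3]=1 ship[1->2]=1 ship[0->1]=2 prod=4 -> [10 7 8 1]
Step 4: demand=5,sold=1 ship[2->3]=1 ship[1->2]=1 ship[0->1]=2 prod=4 -> [12 8 8 1]
Step 5: demand=5,sold=1 ship[2->3]=1 ship[1->2]=1 ship[0->1]=2 prod=4 -> [14 9 8 1]
Step 6: demand=5,sold=1 ship[2->3]=1 ship[1->2]=1 ship[0->1]=2 prod=4 -> [16 10 8 1]
Step 7: demand=5,sold=1 ship[2->3]=1 ship[1->2]=1 ship[0->1]=2 prod=4 -> [18 11 8 1]
Step 8: demand=5,sold=1 ship[2->3]=1 ship[1->2]=1 ship[0->1]=2 prod=4 -> [20 12 8 1]
Step 9: demand=5,sold=1 ship[2->3]=1 ship[1->2]=1 ship[0->1]=2 prod=4 -> [22 13 8 1]
Step 10: demand=5,sold=1 ship[2->3]=1 ship[1->2]=1 ship[0->1]=2 prod=4 -> [24 14 8 1]
Step 11: demand=5,sold=1 ship[2->3]=1 ship[1->2]=1 ship[0->1]=2 prod=4 -> [26 15 8 1]
Step 12: demand=5,sold=1 ship[2->3]=1 ship[1->2]=1 ship[0->1]=2 prod=4 -> [28 16 8 1]
First stockout at step 3

3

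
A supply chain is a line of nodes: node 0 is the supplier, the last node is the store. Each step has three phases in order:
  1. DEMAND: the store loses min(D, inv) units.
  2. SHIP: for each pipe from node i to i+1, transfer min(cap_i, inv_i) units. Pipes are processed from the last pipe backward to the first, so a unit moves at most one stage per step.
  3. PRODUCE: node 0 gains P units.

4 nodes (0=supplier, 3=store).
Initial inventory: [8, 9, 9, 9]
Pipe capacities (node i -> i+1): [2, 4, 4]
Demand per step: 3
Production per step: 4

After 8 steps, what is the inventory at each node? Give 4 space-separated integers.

Step 1: demand=3,sold=3 ship[2->3]=4 ship[1->2]=4 ship[0->1]=2 prod=4 -> inv=[10 7 9 10]
Step 2: demand=3,sold=3 ship[2->3]=4 ship[1->2]=4 ship[0->1]=2 prod=4 -> inv=[12 5 9 11]
Step 3: demand=3,sold=3 ship[2->3]=4 ship[1->2]=4 ship[0->1]=2 prod=4 -> inv=[14 3 9 12]
Step 4: demand=3,sold=3 ship[2->3]=4 ship[1->2]=3 ship[0->1]=2 prod=4 -> inv=[16 2 8 13]
Step 5: demand=3,sold=3 ship[2->3]=4 ship[1->2]=2 ship[0->1]=2 prod=4 -> inv=[18 2 6 14]
Step 6: demand=3,sold=3 ship[2->3]=4 ship[1->2]=2 ship[0->1]=2 prod=4 -> inv=[20 2 4 15]
Step 7: demand=3,sold=3 ship[2->3]=4 ship[1->2]=2 ship[0->1]=2 prod=4 -> inv=[22 2 2 16]
Step 8: demand=3,sold=3 ship[2->3]=2 ship[1->2]=2 ship[0->1]=2 prod=4 -> inv=[24 2 2 15]

24 2 2 15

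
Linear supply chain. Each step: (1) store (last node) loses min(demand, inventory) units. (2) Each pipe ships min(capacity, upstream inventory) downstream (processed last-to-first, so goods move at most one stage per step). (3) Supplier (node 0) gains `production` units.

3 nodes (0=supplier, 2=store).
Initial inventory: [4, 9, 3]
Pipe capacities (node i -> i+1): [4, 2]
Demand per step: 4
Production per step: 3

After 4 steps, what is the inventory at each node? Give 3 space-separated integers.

Step 1: demand=4,sold=3 ship[1->2]=2 ship[0->1]=4 prod=3 -> inv=[3 11 2]
Step 2: demand=4,sold=2 ship[1->2]=2 ship[0->1]=3 prod=3 -> inv=[3 12 2]
Step 3: demand=4,sold=2 ship[1->2]=2 ship[0->1]=3 prod=3 -> inv=[3 13 2]
Step 4: demand=4,sold=2 ship[1->2]=2 ship[0->1]=3 prod=3 -> inv=[3 14 2]

3 14 2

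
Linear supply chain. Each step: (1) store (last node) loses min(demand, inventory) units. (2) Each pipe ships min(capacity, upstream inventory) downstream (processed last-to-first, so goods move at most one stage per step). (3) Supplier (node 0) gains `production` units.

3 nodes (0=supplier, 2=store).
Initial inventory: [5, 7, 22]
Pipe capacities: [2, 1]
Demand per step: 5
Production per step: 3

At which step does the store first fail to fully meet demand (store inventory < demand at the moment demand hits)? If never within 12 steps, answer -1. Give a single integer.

Step 1: demand=5,sold=5 ship[1->2]=1 ship[0->1]=2 prod=3 -> [6 8 18]
Step 2: demand=5,sold=5 ship[1->2]=1 ship[0->1]=2 prod=3 -> [7 9 14]
Step 3: demand=5,sold=5 ship[1->2]=1 ship[0->1]=2 prod=3 -> [8 10 10]
Step 4: demand=5,sold=5 ship[1->2]=1 ship[0->1]=2 prod=3 -> [9 11 6]
Step 5: demand=5,sold=5 ship[1->2]=1 ship[0->1]=2 prod=3 -> [10 12 2]
Step 6: demand=5,sold=2 ship[1->2]=1 ship[0->1]=2 prod=3 -> [11 13 1]
Step 7: demand=5,sold=1 ship[1->2]=1 ship[0->1]=2 prod=3 -> [12 14 1]
Step 8: demand=5,sold=1 ship[1->2]=1 ship[0->1]=2 prod=3 -> [13 15 1]
Step 9: demand=5,sold=1 ship[1->2]=1 ship[0->1]=2 prod=3 -> [14 16 1]
Step 10: demand=5,sold=1 ship[1->2]=1 ship[0->1]=2 prod=3 -> [15 17 1]
Step 11: demand=5,sold=1 ship[1->2]=1 ship[0->1]=2 prod=3 -> [16 18 1]
Step 12: demand=5,sold=1 ship[1->2]=1 ship[0->1]=2 prod=3 -> [17 19 1]
First stockout at step 6

6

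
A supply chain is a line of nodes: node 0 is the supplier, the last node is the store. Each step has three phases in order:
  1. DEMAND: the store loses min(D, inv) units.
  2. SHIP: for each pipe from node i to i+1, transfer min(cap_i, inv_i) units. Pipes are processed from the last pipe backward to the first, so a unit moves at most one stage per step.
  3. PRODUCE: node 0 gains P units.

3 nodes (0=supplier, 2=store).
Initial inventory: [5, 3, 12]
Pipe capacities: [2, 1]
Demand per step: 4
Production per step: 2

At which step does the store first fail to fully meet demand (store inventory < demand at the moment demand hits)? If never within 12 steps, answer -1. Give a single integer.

Step 1: demand=4,sold=4 ship[1->2]=1 ship[0->1]=2 prod=2 -> [5 4 9]
Step 2: demand=4,sold=4 ship[1->2]=1 ship[0->1]=2 prod=2 -> [5 5 6]
Step 3: demand=4,sold=4 ship[1->2]=1 ship[0->1]=2 prod=2 -> [5 6 3]
Step 4: demand=4,sold=3 ship[1->2]=1 ship[0->1]=2 prod=2 -> [5 7 1]
Step 5: demand=4,sold=1 ship[1->2]=1 ship[0->1]=2 prod=2 -> [5 8 1]
Step 6: demand=4,sold=1 ship[1->2]=1 ship[0->1]=2 prod=2 -> [5 9 1]
Step 7: demand=4,sold=1 ship[1->2]=1 ship[0->1]=2 prod=2 -> [5 10 1]
Step 8: demand=4,sold=1 ship[1->2]=1 ship[0->1]=2 prod=2 -> [5 11 1]
Step 9: demand=4,sold=1 ship[1->2]=1 ship[0->1]=2 prod=2 -> [5 12 1]
Step 10: demand=4,sold=1 ship[1->2]=1 ship[0->1]=2 prod=2 -> [5 13 1]
Step 11: demand=4,sold=1 ship[1->2]=1 ship[0->1]=2 prod=2 -> [5 14 1]
Step 12: demand=4,sold=1 ship[1->2]=1 ship[0->1]=2 prod=2 -> [5 15 1]
First stockout at step 4

4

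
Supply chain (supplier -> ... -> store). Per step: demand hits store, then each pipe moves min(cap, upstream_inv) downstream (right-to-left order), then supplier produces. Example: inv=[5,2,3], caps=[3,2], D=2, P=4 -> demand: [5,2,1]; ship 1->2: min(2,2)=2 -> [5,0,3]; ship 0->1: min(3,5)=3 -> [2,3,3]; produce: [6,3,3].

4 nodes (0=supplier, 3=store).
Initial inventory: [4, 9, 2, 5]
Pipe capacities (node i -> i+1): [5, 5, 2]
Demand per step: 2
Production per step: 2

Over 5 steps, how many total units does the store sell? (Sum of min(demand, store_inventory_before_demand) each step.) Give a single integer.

Step 1: sold=2 (running total=2) -> [2 8 5 5]
Step 2: sold=2 (running total=4) -> [2 5 8 5]
Step 3: sold=2 (running total=6) -> [2 2 11 5]
Step 4: sold=2 (running total=8) -> [2 2 11 5]
Step 5: sold=2 (running total=10) -> [2 2 11 5]

Answer: 10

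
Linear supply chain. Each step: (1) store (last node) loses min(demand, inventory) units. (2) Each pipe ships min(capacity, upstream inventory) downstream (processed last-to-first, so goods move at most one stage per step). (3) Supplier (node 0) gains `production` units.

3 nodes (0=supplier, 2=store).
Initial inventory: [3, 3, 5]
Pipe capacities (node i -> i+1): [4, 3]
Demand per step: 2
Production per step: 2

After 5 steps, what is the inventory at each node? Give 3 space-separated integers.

Step 1: demand=2,sold=2 ship[1->2]=3 ship[0->1]=3 prod=2 -> inv=[2 3 6]
Step 2: demand=2,sold=2 ship[1->2]=3 ship[0->1]=2 prod=2 -> inv=[2 2 7]
Step 3: demand=2,sold=2 ship[1->2]=2 ship[0->1]=2 prod=2 -> inv=[2 2 7]
Step 4: demand=2,sold=2 ship[1->2]=2 ship[0->1]=2 prod=2 -> inv=[2 2 7]
Step 5: demand=2,sold=2 ship[1->2]=2 ship[0->1]=2 prod=2 -> inv=[2 2 7]

2 2 7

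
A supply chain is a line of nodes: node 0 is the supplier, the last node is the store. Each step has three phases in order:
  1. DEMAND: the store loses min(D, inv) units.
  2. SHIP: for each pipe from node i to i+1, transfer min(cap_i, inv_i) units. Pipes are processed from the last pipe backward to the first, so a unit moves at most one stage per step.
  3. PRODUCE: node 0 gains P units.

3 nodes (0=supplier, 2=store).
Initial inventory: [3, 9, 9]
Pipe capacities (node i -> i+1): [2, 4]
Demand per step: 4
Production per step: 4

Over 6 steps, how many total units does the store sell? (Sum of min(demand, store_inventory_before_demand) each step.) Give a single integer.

Step 1: sold=4 (running total=4) -> [5 7 9]
Step 2: sold=4 (running total=8) -> [7 5 9]
Step 3: sold=4 (running total=12) -> [9 3 9]
Step 4: sold=4 (running total=16) -> [11 2 8]
Step 5: sold=4 (running total=20) -> [13 2 6]
Step 6: sold=4 (running total=24) -> [15 2 4]

Answer: 24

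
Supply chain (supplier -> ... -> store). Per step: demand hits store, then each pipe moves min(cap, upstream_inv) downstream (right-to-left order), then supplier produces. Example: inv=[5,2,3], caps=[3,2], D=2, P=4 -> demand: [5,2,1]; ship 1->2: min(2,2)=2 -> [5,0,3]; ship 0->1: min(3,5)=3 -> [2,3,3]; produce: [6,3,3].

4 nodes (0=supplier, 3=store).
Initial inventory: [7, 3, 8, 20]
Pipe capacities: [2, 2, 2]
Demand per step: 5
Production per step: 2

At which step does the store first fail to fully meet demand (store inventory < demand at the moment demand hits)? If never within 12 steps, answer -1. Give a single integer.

Step 1: demand=5,sold=5 ship[2->3]=2 ship[1->2]=2 ship[0->1]=2 prod=2 -> [7 3 8 17]
Step 2: demand=5,sold=5 ship[2->3]=2 ship[1->2]=2 ship[0->1]=2 prod=2 -> [7 3 8 14]
Step 3: demand=5,sold=5 ship[2->3]=2 ship[1->2]=2 ship[0->1]=2 prod=2 -> [7 3 8 11]
Step 4: demand=5,sold=5 ship[2->3]=2 ship[1->2]=2 ship[0->1]=2 prod=2 -> [7 3 8 8]
Step 5: demand=5,sold=5 ship[2->3]=2 ship[1->2]=2 ship[0->1]=2 prod=2 -> [7 3 8 5]
Step 6: demand=5,sold=5 ship[2->3]=2 ship[1->2]=2 ship[0->1]=2 prod=2 -> [7 3 8 2]
Step 7: demand=5,sold=2 ship[2->3]=2 ship[1->2]=2 ship[0->1]=2 prod=2 -> [7 3 8 2]
Step 8: demand=5,sold=2 ship[2->3]=2 ship[1->2]=2 ship[0->1]=2 prod=2 -> [7 3 8 2]
Step 9: demand=5,sold=2 ship[2->3]=2 ship[1->2]=2 ship[0->1]=2 prod=2 -> [7 3 8 2]
Step 10: demand=5,sold=2 ship[2->3]=2 ship[1->2]=2 ship[0->1]=2 prod=2 -> [7 3 8 2]
Step 11: demand=5,sold=2 ship[2->3]=2 ship[1->2]=2 ship[0->1]=2 prod=2 -> [7 3 8 2]
Step 12: demand=5,sold=2 ship[2->3]=2 ship[1->2]=2 ship[0->1]=2 prod=2 -> [7 3 8 2]
First stockout at step 7

7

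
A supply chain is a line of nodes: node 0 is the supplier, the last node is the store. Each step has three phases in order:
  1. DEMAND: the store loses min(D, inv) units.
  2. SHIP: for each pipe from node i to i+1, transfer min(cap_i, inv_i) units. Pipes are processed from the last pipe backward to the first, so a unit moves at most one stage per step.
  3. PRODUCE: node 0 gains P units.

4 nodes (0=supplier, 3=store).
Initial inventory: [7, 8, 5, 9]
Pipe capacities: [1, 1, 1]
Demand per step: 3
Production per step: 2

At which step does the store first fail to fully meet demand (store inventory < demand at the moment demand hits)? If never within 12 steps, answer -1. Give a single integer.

Step 1: demand=3,sold=3 ship[2->3]=1 ship[1->2]=1 ship[0->1]=1 prod=2 -> [8 8 5 7]
Step 2: demand=3,sold=3 ship[2->3]=1 ship[1->2]=1 ship[0->1]=1 prod=2 -> [9 8 5 5]
Step 3: demand=3,sold=3 ship[2->3]=1 ship[1->2]=1 ship[0->1]=1 prod=2 -> [10 8 5 3]
Step 4: demand=3,sold=3 ship[2->3]=1 ship[1->2]=1 ship[0->1]=1 prod=2 -> [11 8 5 1]
Step 5: demand=3,sold=1 ship[2->3]=1 ship[1->2]=1 ship[0->1]=1 prod=2 -> [12 8 5 1]
Step 6: demand=3,sold=1 ship[2->3]=1 ship[1->2]=1 ship[0->1]=1 prod=2 -> [13 8 5 1]
Step 7: demand=3,sold=1 ship[2->3]=1 ship[1->2]=1 ship[0->1]=1 prod=2 -> [14 8 5 1]
Step 8: demand=3,sold=1 ship[2->3]=1 ship[1->2]=1 ship[0->1]=1 prod=2 -> [15 8 5 1]
Step 9: demand=3,sold=1 ship[2->3]=1 ship[1->2]=1 ship[0->1]=1 prod=2 -> [16 8 5 1]
Step 10: demand=3,sold=1 ship[2->3]=1 ship[1->2]=1 ship[0->1]=1 prod=2 -> [17 8 5 1]
Step 11: demand=3,sold=1 ship[2->3]=1 ship[1->2]=1 ship[0->1]=1 prod=2 -> [18 8 5 1]
Step 12: demand=3,sold=1 ship[2->3]=1 ship[1->2]=1 ship[0->1]=1 prod=2 -> [19 8 5 1]
First stockout at step 5

5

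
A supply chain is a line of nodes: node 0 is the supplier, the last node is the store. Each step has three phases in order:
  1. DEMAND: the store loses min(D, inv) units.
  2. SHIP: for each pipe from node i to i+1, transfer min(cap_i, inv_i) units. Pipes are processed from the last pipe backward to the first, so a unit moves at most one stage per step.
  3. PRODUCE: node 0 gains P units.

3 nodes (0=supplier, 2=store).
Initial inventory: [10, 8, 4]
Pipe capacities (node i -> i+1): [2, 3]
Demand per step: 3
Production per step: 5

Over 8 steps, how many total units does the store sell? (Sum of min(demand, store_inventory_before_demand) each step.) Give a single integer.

Answer: 24

Derivation:
Step 1: sold=3 (running total=3) -> [13 7 4]
Step 2: sold=3 (running total=6) -> [16 6 4]
Step 3: sold=3 (running total=9) -> [19 5 4]
Step 4: sold=3 (running total=12) -> [22 4 4]
Step 5: sold=3 (running total=15) -> [25 3 4]
Step 6: sold=3 (running total=18) -> [28 2 4]
Step 7: sold=3 (running total=21) -> [31 2 3]
Step 8: sold=3 (running total=24) -> [34 2 2]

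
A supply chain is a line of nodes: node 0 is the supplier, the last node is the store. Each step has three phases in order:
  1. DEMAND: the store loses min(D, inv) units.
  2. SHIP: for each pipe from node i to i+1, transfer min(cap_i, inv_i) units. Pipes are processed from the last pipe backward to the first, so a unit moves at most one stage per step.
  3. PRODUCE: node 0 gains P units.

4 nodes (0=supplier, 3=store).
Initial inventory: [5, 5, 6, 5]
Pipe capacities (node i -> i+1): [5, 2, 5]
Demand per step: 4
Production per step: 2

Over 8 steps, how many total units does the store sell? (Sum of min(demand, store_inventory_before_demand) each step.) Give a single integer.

Step 1: sold=4 (running total=4) -> [2 8 3 6]
Step 2: sold=4 (running total=8) -> [2 8 2 5]
Step 3: sold=4 (running total=12) -> [2 8 2 3]
Step 4: sold=3 (running total=15) -> [2 8 2 2]
Step 5: sold=2 (running total=17) -> [2 8 2 2]
Step 6: sold=2 (running total=19) -> [2 8 2 2]
Step 7: sold=2 (running total=21) -> [2 8 2 2]
Step 8: sold=2 (running total=23) -> [2 8 2 2]

Answer: 23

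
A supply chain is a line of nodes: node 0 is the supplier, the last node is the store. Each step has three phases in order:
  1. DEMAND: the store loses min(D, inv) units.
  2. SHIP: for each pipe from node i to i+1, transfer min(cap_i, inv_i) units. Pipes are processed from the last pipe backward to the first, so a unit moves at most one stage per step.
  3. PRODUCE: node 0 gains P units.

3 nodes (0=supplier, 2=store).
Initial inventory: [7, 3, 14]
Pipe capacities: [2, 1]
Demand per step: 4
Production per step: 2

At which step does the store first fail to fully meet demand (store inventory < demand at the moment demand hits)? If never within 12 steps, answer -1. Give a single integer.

Step 1: demand=4,sold=4 ship[1->2]=1 ship[0->1]=2 prod=2 -> [7 4 11]
Step 2: demand=4,sold=4 ship[1->2]=1 ship[0->1]=2 prod=2 -> [7 5 8]
Step 3: demand=4,sold=4 ship[1->2]=1 ship[0->1]=2 prod=2 -> [7 6 5]
Step 4: demand=4,sold=4 ship[1->2]=1 ship[0->1]=2 prod=2 -> [7 7 2]
Step 5: demand=4,sold=2 ship[1->2]=1 ship[0->1]=2 prod=2 -> [7 8 1]
Step 6: demand=4,sold=1 ship[1->2]=1 ship[0->1]=2 prod=2 -> [7 9 1]
Step 7: demand=4,sold=1 ship[1->2]=1 ship[0->1]=2 prod=2 -> [7 10 1]
Step 8: demand=4,sold=1 ship[1->2]=1 ship[0->1]=2 prod=2 -> [7 11 1]
Step 9: demand=4,sold=1 ship[1->2]=1 ship[0->1]=2 prod=2 -> [7 12 1]
Step 10: demand=4,sold=1 ship[1->2]=1 ship[0->1]=2 prod=2 -> [7 13 1]
Step 11: demand=4,sold=1 ship[1->2]=1 ship[0->1]=2 prod=2 -> [7 14 1]
Step 12: demand=4,sold=1 ship[1->2]=1 ship[0->1]=2 prod=2 -> [7 15 1]
First stockout at step 5

5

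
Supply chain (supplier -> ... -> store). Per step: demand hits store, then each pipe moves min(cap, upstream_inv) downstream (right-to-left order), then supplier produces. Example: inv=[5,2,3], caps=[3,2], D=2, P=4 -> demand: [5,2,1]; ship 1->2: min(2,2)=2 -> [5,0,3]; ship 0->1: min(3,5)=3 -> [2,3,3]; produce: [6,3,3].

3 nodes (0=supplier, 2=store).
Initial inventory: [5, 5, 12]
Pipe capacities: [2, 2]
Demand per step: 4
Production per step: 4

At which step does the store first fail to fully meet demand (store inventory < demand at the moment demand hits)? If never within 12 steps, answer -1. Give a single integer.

Step 1: demand=4,sold=4 ship[1->2]=2 ship[0->1]=2 prod=4 -> [7 5 10]
Step 2: demand=4,sold=4 ship[1->2]=2 ship[0->1]=2 prod=4 -> [9 5 8]
Step 3: demand=4,sold=4 ship[1->2]=2 ship[0->1]=2 prod=4 -> [11 5 6]
Step 4: demand=4,sold=4 ship[1->2]=2 ship[0->1]=2 prod=4 -> [13 5 4]
Step 5: demand=4,sold=4 ship[1->2]=2 ship[0->1]=2 prod=4 -> [15 5 2]
Step 6: demand=4,sold=2 ship[1->2]=2 ship[0->1]=2 prod=4 -> [17 5 2]
Step 7: demand=4,sold=2 ship[1->2]=2 ship[0->1]=2 prod=4 -> [19 5 2]
Step 8: demand=4,sold=2 ship[1->2]=2 ship[0->1]=2 prod=4 -> [21 5 2]
Step 9: demand=4,sold=2 ship[1->2]=2 ship[0->1]=2 prod=4 -> [23 5 2]
Step 10: demand=4,sold=2 ship[1->2]=2 ship[0->1]=2 prod=4 -> [25 5 2]
Step 11: demand=4,sold=2 ship[1->2]=2 ship[0->1]=2 prod=4 -> [27 5 2]
Step 12: demand=4,sold=2 ship[1->2]=2 ship[0->1]=2 prod=4 -> [29 5 2]
First stockout at step 6

6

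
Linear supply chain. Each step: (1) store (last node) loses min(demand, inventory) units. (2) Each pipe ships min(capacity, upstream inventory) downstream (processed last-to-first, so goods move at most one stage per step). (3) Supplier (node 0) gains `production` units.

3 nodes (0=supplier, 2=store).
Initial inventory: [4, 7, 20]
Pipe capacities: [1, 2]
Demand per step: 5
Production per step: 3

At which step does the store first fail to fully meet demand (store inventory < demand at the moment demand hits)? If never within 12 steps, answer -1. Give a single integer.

Step 1: demand=5,sold=5 ship[1->2]=2 ship[0->1]=1 prod=3 -> [6 6 17]
Step 2: demand=5,sold=5 ship[1->2]=2 ship[0->1]=1 prod=3 -> [8 5 14]
Step 3: demand=5,sold=5 ship[1->2]=2 ship[0->1]=1 prod=3 -> [10 4 11]
Step 4: demand=5,sold=5 ship[1->2]=2 ship[0->1]=1 prod=3 -> [12 3 8]
Step 5: demand=5,sold=5 ship[1->2]=2 ship[0->1]=1 prod=3 -> [14 2 5]
Step 6: demand=5,sold=5 ship[1->2]=2 ship[0->1]=1 prod=3 -> [16 1 2]
Step 7: demand=5,sold=2 ship[1->2]=1 ship[0->1]=1 prod=3 -> [18 1 1]
Step 8: demand=5,sold=1 ship[1->2]=1 ship[0->1]=1 prod=3 -> [20 1 1]
Step 9: demand=5,sold=1 ship[1->2]=1 ship[0->1]=1 prod=3 -> [22 1 1]
Step 10: demand=5,sold=1 ship[1->2]=1 ship[0->1]=1 prod=3 -> [24 1 1]
Step 11: demand=5,sold=1 ship[1->2]=1 ship[0->1]=1 prod=3 -> [26 1 1]
Step 12: demand=5,sold=1 ship[1->2]=1 ship[0->1]=1 prod=3 -> [28 1 1]
First stockout at step 7

7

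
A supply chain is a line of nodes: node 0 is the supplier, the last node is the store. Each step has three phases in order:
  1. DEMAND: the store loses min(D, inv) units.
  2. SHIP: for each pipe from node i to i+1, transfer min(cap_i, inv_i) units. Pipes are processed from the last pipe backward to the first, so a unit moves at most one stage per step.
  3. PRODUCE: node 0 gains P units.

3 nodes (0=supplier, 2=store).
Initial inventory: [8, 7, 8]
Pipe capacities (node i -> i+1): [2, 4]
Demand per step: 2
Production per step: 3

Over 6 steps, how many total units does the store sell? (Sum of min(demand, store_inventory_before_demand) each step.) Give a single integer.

Step 1: sold=2 (running total=2) -> [9 5 10]
Step 2: sold=2 (running total=4) -> [10 3 12]
Step 3: sold=2 (running total=6) -> [11 2 13]
Step 4: sold=2 (running total=8) -> [12 2 13]
Step 5: sold=2 (running total=10) -> [13 2 13]
Step 6: sold=2 (running total=12) -> [14 2 13]

Answer: 12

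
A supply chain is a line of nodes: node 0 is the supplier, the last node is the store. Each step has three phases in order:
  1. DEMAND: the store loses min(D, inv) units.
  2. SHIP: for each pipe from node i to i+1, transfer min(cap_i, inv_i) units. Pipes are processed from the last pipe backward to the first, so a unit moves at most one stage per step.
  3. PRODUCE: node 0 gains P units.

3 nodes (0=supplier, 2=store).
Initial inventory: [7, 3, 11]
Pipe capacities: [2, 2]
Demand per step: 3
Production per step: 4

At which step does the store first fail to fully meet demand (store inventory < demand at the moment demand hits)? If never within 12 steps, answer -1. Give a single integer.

Step 1: demand=3,sold=3 ship[1->2]=2 ship[0->1]=2 prod=4 -> [9 3 10]
Step 2: demand=3,sold=3 ship[1->2]=2 ship[0->1]=2 prod=4 -> [11 3 9]
Step 3: demand=3,sold=3 ship[1->2]=2 ship[0->1]=2 prod=4 -> [13 3 8]
Step 4: demand=3,sold=3 ship[1->2]=2 ship[0->1]=2 prod=4 -> [15 3 7]
Step 5: demand=3,sold=3 ship[1->2]=2 ship[0->1]=2 prod=4 -> [17 3 6]
Step 6: demand=3,sold=3 ship[1->2]=2 ship[0->1]=2 prod=4 -> [19 3 5]
Step 7: demand=3,sold=3 ship[1->2]=2 ship[0->1]=2 prod=4 -> [21 3 4]
Step 8: demand=3,sold=3 ship[1->2]=2 ship[0->1]=2 prod=4 -> [23 3 3]
Step 9: demand=3,sold=3 ship[1->2]=2 ship[0->1]=2 prod=4 -> [25 3 2]
Step 10: demand=3,sold=2 ship[1->2]=2 ship[0->1]=2 prod=4 -> [27 3 2]
Step 11: demand=3,sold=2 ship[1->2]=2 ship[0->1]=2 prod=4 -> [29 3 2]
Step 12: demand=3,sold=2 ship[1->2]=2 ship[0->1]=2 prod=4 -> [31 3 2]
First stockout at step 10

10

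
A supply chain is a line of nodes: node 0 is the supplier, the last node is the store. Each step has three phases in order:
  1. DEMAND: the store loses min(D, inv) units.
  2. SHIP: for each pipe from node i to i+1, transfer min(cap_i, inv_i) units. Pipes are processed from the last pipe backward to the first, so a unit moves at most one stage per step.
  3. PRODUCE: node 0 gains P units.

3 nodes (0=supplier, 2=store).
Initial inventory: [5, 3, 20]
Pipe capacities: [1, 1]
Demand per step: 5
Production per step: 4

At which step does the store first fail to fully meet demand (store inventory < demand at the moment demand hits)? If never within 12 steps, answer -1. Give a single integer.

Step 1: demand=5,sold=5 ship[1->2]=1 ship[0->1]=1 prod=4 -> [8 3 16]
Step 2: demand=5,sold=5 ship[1->2]=1 ship[0->1]=1 prod=4 -> [11 3 12]
Step 3: demand=5,sold=5 ship[1->2]=1 ship[0->1]=1 prod=4 -> [14 3 8]
Step 4: demand=5,sold=5 ship[1->2]=1 ship[0->1]=1 prod=4 -> [17 3 4]
Step 5: demand=5,sold=4 ship[1->2]=1 ship[0->1]=1 prod=4 -> [20 3 1]
Step 6: demand=5,sold=1 ship[1->2]=1 ship[0->1]=1 prod=4 -> [23 3 1]
Step 7: demand=5,sold=1 ship[1->2]=1 ship[0->1]=1 prod=4 -> [26 3 1]
Step 8: demand=5,sold=1 ship[1->2]=1 ship[0->1]=1 prod=4 -> [29 3 1]
Step 9: demand=5,sold=1 ship[1->2]=1 ship[0->1]=1 prod=4 -> [32 3 1]
Step 10: demand=5,sold=1 ship[1->2]=1 ship[0->1]=1 prod=4 -> [35 3 1]
Step 11: demand=5,sold=1 ship[1->2]=1 ship[0->1]=1 prod=4 -> [38 3 1]
Step 12: demand=5,sold=1 ship[1->2]=1 ship[0->1]=1 prod=4 -> [41 3 1]
First stockout at step 5

5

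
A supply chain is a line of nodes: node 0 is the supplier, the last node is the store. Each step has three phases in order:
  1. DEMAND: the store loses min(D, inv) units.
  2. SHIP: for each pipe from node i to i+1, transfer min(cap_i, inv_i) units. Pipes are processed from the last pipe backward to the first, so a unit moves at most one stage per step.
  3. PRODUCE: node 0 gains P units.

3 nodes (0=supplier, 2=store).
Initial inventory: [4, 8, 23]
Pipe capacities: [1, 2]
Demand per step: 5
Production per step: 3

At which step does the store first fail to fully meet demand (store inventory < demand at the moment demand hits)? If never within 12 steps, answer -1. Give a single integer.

Step 1: demand=5,sold=5 ship[1->2]=2 ship[0->1]=1 prod=3 -> [6 7 20]
Step 2: demand=5,sold=5 ship[1->2]=2 ship[0->1]=1 prod=3 -> [8 6 17]
Step 3: demand=5,sold=5 ship[1->2]=2 ship[0->1]=1 prod=3 -> [10 5 14]
Step 4: demand=5,sold=5 ship[1->2]=2 ship[0->1]=1 prod=3 -> [12 4 11]
Step 5: demand=5,sold=5 ship[1->2]=2 ship[0->1]=1 prod=3 -> [14 3 8]
Step 6: demand=5,sold=5 ship[1->2]=2 ship[0->1]=1 prod=3 -> [16 2 5]
Step 7: demand=5,sold=5 ship[1->2]=2 ship[0->1]=1 prod=3 -> [18 1 2]
Step 8: demand=5,sold=2 ship[1->2]=1 ship[0->1]=1 prod=3 -> [20 1 1]
Step 9: demand=5,sold=1 ship[1->2]=1 ship[0->1]=1 prod=3 -> [22 1 1]
Step 10: demand=5,sold=1 ship[1->2]=1 ship[0->1]=1 prod=3 -> [24 1 1]
Step 11: demand=5,sold=1 ship[1->2]=1 ship[0->1]=1 prod=3 -> [26 1 1]
Step 12: demand=5,sold=1 ship[1->2]=1 ship[0->1]=1 prod=3 -> [28 1 1]
First stockout at step 8

8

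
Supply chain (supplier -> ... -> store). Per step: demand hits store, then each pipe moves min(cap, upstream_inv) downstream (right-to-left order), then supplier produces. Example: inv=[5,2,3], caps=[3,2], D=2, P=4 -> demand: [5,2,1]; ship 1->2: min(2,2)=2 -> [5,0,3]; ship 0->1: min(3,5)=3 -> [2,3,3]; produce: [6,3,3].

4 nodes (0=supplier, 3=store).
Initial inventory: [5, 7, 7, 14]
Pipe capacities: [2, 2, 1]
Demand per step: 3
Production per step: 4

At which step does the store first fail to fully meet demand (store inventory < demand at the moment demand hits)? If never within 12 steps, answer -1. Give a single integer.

Step 1: demand=3,sold=3 ship[2->3]=1 ship[1->2]=2 ship[0->1]=2 prod=4 -> [7 7 8 12]
Step 2: demand=3,sold=3 ship[2->3]=1 ship[1->2]=2 ship[0->1]=2 prod=4 -> [9 7 9 10]
Step 3: demand=3,sold=3 ship[2->3]=1 ship[1->2]=2 ship[0->1]=2 prod=4 -> [11 7 10 8]
Step 4: demand=3,sold=3 ship[2->3]=1 ship[1->2]=2 ship[0->1]=2 prod=4 -> [13 7 11 6]
Step 5: demand=3,sold=3 ship[2->3]=1 ship[1->2]=2 ship[0->1]=2 prod=4 -> [15 7 12 4]
Step 6: demand=3,sold=3 ship[2->3]=1 ship[1->2]=2 ship[0->1]=2 prod=4 -> [17 7 13 2]
Step 7: demand=3,sold=2 ship[2->3]=1 ship[1->2]=2 ship[0->1]=2 prod=4 -> [19 7 14 1]
Step 8: demand=3,sold=1 ship[2->3]=1 ship[1->2]=2 ship[0->1]=2 prod=4 -> [21 7 15 1]
Step 9: demand=3,sold=1 ship[2->3]=1 ship[1->2]=2 ship[0->1]=2 prod=4 -> [23 7 16 1]
Step 10: demand=3,sold=1 ship[2->3]=1 ship[1->2]=2 ship[0->1]=2 prod=4 -> [25 7 17 1]
Step 11: demand=3,sold=1 ship[2->3]=1 ship[1->2]=2 ship[0->1]=2 prod=4 -> [27 7 18 1]
Step 12: demand=3,sold=1 ship[2->3]=1 ship[1->2]=2 ship[0->1]=2 prod=4 -> [29 7 19 1]
First stockout at step 7

7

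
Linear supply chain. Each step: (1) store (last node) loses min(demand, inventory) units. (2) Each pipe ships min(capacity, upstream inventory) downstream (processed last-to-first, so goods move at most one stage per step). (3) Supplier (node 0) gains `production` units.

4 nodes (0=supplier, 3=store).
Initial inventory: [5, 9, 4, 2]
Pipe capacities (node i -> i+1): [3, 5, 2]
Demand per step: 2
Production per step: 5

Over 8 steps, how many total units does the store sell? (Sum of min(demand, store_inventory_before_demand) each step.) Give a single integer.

Answer: 16

Derivation:
Step 1: sold=2 (running total=2) -> [7 7 7 2]
Step 2: sold=2 (running total=4) -> [9 5 10 2]
Step 3: sold=2 (running total=6) -> [11 3 13 2]
Step 4: sold=2 (running total=8) -> [13 3 14 2]
Step 5: sold=2 (running total=10) -> [15 3 15 2]
Step 6: sold=2 (running total=12) -> [17 3 16 2]
Step 7: sold=2 (running total=14) -> [19 3 17 2]
Step 8: sold=2 (running total=16) -> [21 3 18 2]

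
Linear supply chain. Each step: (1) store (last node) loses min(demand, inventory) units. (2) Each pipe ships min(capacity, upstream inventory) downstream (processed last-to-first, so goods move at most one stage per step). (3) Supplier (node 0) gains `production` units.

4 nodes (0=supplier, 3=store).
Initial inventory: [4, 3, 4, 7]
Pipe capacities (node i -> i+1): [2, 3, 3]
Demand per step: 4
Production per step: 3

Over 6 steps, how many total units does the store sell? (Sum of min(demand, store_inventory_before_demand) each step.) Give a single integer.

Answer: 20

Derivation:
Step 1: sold=4 (running total=4) -> [5 2 4 6]
Step 2: sold=4 (running total=8) -> [6 2 3 5]
Step 3: sold=4 (running total=12) -> [7 2 2 4]
Step 4: sold=4 (running total=16) -> [8 2 2 2]
Step 5: sold=2 (running total=18) -> [9 2 2 2]
Step 6: sold=2 (running total=20) -> [10 2 2 2]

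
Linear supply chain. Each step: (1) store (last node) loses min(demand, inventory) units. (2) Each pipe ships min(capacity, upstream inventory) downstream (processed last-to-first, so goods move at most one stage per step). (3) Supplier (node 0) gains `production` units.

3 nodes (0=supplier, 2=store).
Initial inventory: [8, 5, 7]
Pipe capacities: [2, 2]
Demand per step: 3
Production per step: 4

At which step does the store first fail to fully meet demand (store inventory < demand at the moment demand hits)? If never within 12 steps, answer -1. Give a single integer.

Step 1: demand=3,sold=3 ship[1->2]=2 ship[0->1]=2 prod=4 -> [10 5 6]
Step 2: demand=3,sold=3 ship[1->2]=2 ship[0->1]=2 prod=4 -> [12 5 5]
Step 3: demand=3,sold=3 ship[1->2]=2 ship[0->1]=2 prod=4 -> [14 5 4]
Step 4: demand=3,sold=3 ship[1->2]=2 ship[0->1]=2 prod=4 -> [16 5 3]
Step 5: demand=3,sold=3 ship[1->2]=2 ship[0->1]=2 prod=4 -> [18 5 2]
Step 6: demand=3,sold=2 ship[1->2]=2 ship[0->1]=2 prod=4 -> [20 5 2]
Step 7: demand=3,sold=2 ship[1->2]=2 ship[0->1]=2 prod=4 -> [22 5 2]
Step 8: demand=3,sold=2 ship[1->2]=2 ship[0->1]=2 prod=4 -> [24 5 2]
Step 9: demand=3,sold=2 ship[1->2]=2 ship[0->1]=2 prod=4 -> [26 5 2]
Step 10: demand=3,sold=2 ship[1->2]=2 ship[0->1]=2 prod=4 -> [28 5 2]
Step 11: demand=3,sold=2 ship[1->2]=2 ship[0->1]=2 prod=4 -> [30 5 2]
Step 12: demand=3,sold=2 ship[1->2]=2 ship[0->1]=2 prod=4 -> [32 5 2]
First stockout at step 6

6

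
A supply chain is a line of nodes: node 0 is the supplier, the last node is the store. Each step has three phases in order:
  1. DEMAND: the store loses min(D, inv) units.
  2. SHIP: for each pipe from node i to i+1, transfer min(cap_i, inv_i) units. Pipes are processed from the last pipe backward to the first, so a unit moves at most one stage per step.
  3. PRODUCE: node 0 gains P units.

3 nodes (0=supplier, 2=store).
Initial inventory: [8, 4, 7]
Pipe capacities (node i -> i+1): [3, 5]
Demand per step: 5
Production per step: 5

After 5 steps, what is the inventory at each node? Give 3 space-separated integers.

Step 1: demand=5,sold=5 ship[1->2]=4 ship[0->1]=3 prod=5 -> inv=[10 3 6]
Step 2: demand=5,sold=5 ship[1->2]=3 ship[0->1]=3 prod=5 -> inv=[12 3 4]
Step 3: demand=5,sold=4 ship[1->2]=3 ship[0->1]=3 prod=5 -> inv=[14 3 3]
Step 4: demand=5,sold=3 ship[1->2]=3 ship[0->1]=3 prod=5 -> inv=[16 3 3]
Step 5: demand=5,sold=3 ship[1->2]=3 ship[0->1]=3 prod=5 -> inv=[18 3 3]

18 3 3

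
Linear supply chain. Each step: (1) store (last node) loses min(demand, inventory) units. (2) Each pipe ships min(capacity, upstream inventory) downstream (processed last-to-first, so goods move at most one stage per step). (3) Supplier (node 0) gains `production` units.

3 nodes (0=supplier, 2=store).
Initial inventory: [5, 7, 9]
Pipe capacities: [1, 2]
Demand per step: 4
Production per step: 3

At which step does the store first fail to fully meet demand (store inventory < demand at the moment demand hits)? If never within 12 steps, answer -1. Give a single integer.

Step 1: demand=4,sold=4 ship[1->2]=2 ship[0->1]=1 prod=3 -> [7 6 7]
Step 2: demand=4,sold=4 ship[1->2]=2 ship[0->1]=1 prod=3 -> [9 5 5]
Step 3: demand=4,sold=4 ship[1->2]=2 ship[0->1]=1 prod=3 -> [11 4 3]
Step 4: demand=4,sold=3 ship[1->2]=2 ship[0->1]=1 prod=3 -> [13 3 2]
Step 5: demand=4,sold=2 ship[1->2]=2 ship[0->1]=1 prod=3 -> [15 2 2]
Step 6: demand=4,sold=2 ship[1->2]=2 ship[0->1]=1 prod=3 -> [17 1 2]
Step 7: demand=4,sold=2 ship[1->2]=1 ship[0->1]=1 prod=3 -> [19 1 1]
Step 8: demand=4,sold=1 ship[1->2]=1 ship[0->1]=1 prod=3 -> [21 1 1]
Step 9: demand=4,sold=1 ship[1->2]=1 ship[0->1]=1 prod=3 -> [23 1 1]
Step 10: demand=4,sold=1 ship[1->2]=1 ship[0->1]=1 prod=3 -> [25 1 1]
Step 11: demand=4,sold=1 ship[1->2]=1 ship[0->1]=1 prod=3 -> [27 1 1]
Step 12: demand=4,sold=1 ship[1->2]=1 ship[0->1]=1 prod=3 -> [29 1 1]
First stockout at step 4

4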